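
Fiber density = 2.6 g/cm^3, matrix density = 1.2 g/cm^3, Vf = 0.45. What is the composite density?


rho_c = rho_f*Vf + rho_m*(1-Vf) = 2.6*0.45 + 1.2*0.55 = 1.83 g/cm^3

1.83 g/cm^3


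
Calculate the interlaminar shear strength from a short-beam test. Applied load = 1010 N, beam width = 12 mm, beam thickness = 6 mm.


ILSS = 3F/(4bh) = 3*1010/(4*12*6) = 10.52 MPa

10.52 MPa


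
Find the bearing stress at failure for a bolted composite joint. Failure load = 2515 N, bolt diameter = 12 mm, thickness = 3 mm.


sigma_br = F/(d*h) = 2515/(12*3) = 69.9 MPa

69.9 MPa


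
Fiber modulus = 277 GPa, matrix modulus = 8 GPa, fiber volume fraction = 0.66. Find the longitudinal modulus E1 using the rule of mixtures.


E1 = Ef*Vf + Em*(1-Vf) = 277*0.66 + 8*0.34 = 185.54 GPa

185.54 GPa


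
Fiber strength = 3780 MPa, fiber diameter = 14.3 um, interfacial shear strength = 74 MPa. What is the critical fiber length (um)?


Lc = sigma_f * d / (2 * tau_i) = 3780 * 14.3 / (2 * 74) = 365.2 um

365.2 um


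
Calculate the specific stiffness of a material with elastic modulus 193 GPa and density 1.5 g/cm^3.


Specific stiffness = E/rho = 193/1.5 = 128.7 GPa/(g/cm^3)

128.7 GPa/(g/cm^3)


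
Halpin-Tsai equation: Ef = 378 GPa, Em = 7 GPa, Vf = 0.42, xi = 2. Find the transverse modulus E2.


eta = (Ef/Em - 1)/(Ef/Em + xi) = (54.0 - 1)/(54.0 + 2) = 0.9464
E2 = Em*(1+xi*eta*Vf)/(1-eta*Vf) = 20.85 GPa

20.85 GPa


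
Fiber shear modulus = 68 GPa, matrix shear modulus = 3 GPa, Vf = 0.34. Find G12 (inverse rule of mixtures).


1/G12 = Vf/Gf + (1-Vf)/Gm = 0.34/68 + 0.66/3
G12 = 4.44 GPa

4.44 GPa


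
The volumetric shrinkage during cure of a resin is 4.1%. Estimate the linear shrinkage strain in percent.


Linear shrinkage ≈ vol_shrink/3 = 4.1/3 = 1.367%

1.367%


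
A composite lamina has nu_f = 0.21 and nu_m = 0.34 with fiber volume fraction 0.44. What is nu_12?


nu_12 = nu_f*Vf + nu_m*(1-Vf) = 0.21*0.44 + 0.34*0.56 = 0.2828

0.2828


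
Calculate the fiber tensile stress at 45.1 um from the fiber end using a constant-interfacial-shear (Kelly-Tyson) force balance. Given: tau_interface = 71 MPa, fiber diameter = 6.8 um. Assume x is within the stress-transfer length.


Force balance: sigma_f * (pi*d^2/4) = tau * (pi*d) * x  ->  sigma_f = 4 * tau * x / d
sigma_f = 4 * 71 * 45.1 / 6.8 = 1883.6 MPa

1883.6 MPa


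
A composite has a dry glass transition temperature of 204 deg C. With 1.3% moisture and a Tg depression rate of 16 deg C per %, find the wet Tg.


Tg_wet = Tg_dry - k*moisture = 204 - 16*1.3 = 183.2 deg C

183.2 deg C


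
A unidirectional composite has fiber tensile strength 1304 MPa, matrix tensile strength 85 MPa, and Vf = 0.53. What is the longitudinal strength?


sigma_1 = sigma_f*Vf + sigma_m*(1-Vf) = 1304*0.53 + 85*0.47 = 731.1 MPa

731.1 MPa


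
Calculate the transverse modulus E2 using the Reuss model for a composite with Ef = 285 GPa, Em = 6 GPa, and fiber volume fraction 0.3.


1/E2 = Vf/Ef + (1-Vf)/Em = 0.3/285 + 0.7/6
E2 = 8.49 GPa

8.49 GPa


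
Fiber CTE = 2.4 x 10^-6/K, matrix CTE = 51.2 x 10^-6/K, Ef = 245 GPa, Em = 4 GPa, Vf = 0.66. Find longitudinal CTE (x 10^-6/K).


E1 = Ef*Vf + Em*(1-Vf) = 163.06
alpha_1 = (alpha_f*Ef*Vf + alpha_m*Em*(1-Vf))/E1 = 2.81 x 10^-6/K

2.81 x 10^-6/K


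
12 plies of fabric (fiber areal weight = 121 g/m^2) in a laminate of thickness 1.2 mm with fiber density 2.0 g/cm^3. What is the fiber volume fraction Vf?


Vf = n * FAW / (rho_f * h * 1000) = 12 * 121 / (2.0 * 1.2 * 1000) = 0.605

0.605


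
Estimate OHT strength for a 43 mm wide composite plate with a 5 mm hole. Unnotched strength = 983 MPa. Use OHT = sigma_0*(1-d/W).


OHT = sigma_0*(1-d/W) = 983*(1-5/43) = 868.7 MPa

868.7 MPa


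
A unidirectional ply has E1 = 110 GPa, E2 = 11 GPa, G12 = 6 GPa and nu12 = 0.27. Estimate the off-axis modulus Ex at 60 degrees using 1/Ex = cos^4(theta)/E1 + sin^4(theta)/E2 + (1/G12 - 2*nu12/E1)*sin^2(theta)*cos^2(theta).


cos^4(60) = 0.0625, sin^4(60) = 0.5625, sin^2(60)*cos^2(60) = 0.1875
1/G12 - 2*nu12/E1 = 1/6 - 2*0.27/110 = 0.161758 GPa^-1
1/Ex = 0.0625/110 + 0.5625/11 + 0.161758*0.1875 = 0.0820341 GPa^-1
Ex = 12.19 GPa

12.19 GPa


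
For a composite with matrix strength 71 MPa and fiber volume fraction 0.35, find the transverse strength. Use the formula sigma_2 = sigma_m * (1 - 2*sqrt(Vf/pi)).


factor = 1 - 2*sqrt(0.35/pi) = 0.3324
sigma_2 = 71 * 0.3324 = 23.6 MPa

23.6 MPa


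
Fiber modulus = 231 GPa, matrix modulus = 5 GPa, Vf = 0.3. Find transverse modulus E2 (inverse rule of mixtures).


1/E2 = Vf/Ef + (1-Vf)/Em = 0.3/231 + 0.7/5
E2 = 7.08 GPa

7.08 GPa


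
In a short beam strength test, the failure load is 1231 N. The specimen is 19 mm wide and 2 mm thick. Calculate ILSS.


ILSS = 3F/(4bh) = 3*1231/(4*19*2) = 24.3 MPa

24.3 MPa


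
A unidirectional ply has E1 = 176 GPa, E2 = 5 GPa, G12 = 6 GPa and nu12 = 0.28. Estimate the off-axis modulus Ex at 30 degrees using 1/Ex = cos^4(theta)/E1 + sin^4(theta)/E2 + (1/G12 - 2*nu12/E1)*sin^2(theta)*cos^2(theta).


cos^4(30) = 0.5625, sin^4(30) = 0.0625, sin^2(30)*cos^2(30) = 0.1875
1/G12 - 2*nu12/E1 = 1/6 - 2*0.28/176 = 0.163485 GPa^-1
1/Ex = 0.5625/176 + 0.0625/5 + 0.163485*0.1875 = 0.0463494 GPa^-1
Ex = 21.58 GPa

21.58 GPa


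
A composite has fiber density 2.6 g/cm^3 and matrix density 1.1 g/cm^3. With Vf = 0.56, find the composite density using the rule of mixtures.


rho_c = rho_f*Vf + rho_m*(1-Vf) = 2.6*0.56 + 1.1*0.44 = 1.94 g/cm^3

1.94 g/cm^3


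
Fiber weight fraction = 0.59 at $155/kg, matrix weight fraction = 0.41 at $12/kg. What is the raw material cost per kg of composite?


Cost = cost_f*Wf + cost_m*Wm = 155*0.59 + 12*0.41 = $96.37/kg

$96.37/kg


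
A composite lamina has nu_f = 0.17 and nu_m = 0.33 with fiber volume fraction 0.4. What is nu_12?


nu_12 = nu_f*Vf + nu_m*(1-Vf) = 0.17*0.4 + 0.33*0.6 = 0.266

0.266


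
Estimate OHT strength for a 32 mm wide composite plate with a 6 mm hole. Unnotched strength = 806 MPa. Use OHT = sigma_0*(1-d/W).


OHT = sigma_0*(1-d/W) = 806*(1-6/32) = 654.9 MPa

654.9 MPa


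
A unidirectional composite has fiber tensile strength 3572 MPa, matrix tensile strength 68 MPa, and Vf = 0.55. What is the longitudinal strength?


sigma_1 = sigma_f*Vf + sigma_m*(1-Vf) = 3572*0.55 + 68*0.45 = 1995.2 MPa

1995.2 MPa


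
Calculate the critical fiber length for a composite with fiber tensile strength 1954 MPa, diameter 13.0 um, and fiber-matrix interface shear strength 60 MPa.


Lc = sigma_f * d / (2 * tau_i) = 1954 * 13.0 / (2 * 60) = 211.7 um

211.7 um


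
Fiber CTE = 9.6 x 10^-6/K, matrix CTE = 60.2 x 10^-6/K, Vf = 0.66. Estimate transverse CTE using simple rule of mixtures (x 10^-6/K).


alpha_2 = alpha_f*Vf + alpha_m*(1-Vf) = 9.6*0.66 + 60.2*0.34 = 26.8 x 10^-6/K

26.8 x 10^-6/K


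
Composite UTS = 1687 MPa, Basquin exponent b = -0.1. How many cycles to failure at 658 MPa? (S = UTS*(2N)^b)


N = 0.5 * (S/UTS)^(1/b) = 0.5 * (658/1687)^(1/-0.1) = 6135.6686 cycles

6135.6686 cycles


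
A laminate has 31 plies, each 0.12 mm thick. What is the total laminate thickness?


h = n * t_ply = 31 * 0.12 = 3.72 mm

3.72 mm


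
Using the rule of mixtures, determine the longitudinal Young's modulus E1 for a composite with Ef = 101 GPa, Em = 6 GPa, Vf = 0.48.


E1 = Ef*Vf + Em*(1-Vf) = 101*0.48 + 6*0.52 = 51.6 GPa

51.6 GPa


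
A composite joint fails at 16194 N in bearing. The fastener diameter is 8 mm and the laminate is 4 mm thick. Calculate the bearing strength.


sigma_br = F/(d*h) = 16194/(8*4) = 506.1 MPa

506.1 MPa


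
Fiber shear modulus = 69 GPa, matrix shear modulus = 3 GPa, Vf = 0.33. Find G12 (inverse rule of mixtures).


1/G12 = Vf/Gf + (1-Vf)/Gm = 0.33/69 + 0.67/3
G12 = 4.38 GPa

4.38 GPa


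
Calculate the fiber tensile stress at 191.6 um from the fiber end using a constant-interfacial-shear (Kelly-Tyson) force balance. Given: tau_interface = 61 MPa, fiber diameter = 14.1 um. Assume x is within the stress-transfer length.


Force balance: sigma_f * (pi*d^2/4) = tau * (pi*d) * x  ->  sigma_f = 4 * tau * x / d
sigma_f = 4 * 61 * 191.6 / 14.1 = 3315.6 MPa

3315.6 MPa


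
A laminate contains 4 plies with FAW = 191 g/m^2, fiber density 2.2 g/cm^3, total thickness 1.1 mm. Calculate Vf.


Vf = n * FAW / (rho_f * h * 1000) = 4 * 191 / (2.2 * 1.1 * 1000) = 0.3157

0.3157


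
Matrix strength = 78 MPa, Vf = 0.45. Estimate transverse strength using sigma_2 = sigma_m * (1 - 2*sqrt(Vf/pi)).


factor = 1 - 2*sqrt(0.45/pi) = 0.2431
sigma_2 = 78 * 0.2431 = 18.96 MPa

18.96 MPa


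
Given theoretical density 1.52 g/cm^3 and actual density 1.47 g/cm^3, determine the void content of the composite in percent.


Void% = (rho_theo - rho_actual)/rho_theo * 100 = (1.52 - 1.47)/1.52 * 100 = 3.29%

3.29%


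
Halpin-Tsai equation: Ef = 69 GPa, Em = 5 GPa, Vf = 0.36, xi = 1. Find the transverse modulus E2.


eta = (Ef/Em - 1)/(Ef/Em + xi) = (13.8 - 1)/(13.8 + 1) = 0.8649
E2 = Em*(1+xi*eta*Vf)/(1-eta*Vf) = 9.52 GPa

9.52 GPa


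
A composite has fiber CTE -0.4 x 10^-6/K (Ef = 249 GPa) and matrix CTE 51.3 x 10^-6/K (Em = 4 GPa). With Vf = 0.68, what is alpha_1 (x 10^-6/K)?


E1 = Ef*Vf + Em*(1-Vf) = 170.6
alpha_1 = (alpha_f*Ef*Vf + alpha_m*Em*(1-Vf))/E1 = -0.01 x 10^-6/K

-0.01 x 10^-6/K


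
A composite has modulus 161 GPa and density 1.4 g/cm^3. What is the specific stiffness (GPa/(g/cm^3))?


Specific stiffness = E/rho = 161/1.4 = 115.0 GPa/(g/cm^3)

115.0 GPa/(g/cm^3)


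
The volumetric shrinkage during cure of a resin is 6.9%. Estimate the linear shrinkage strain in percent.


Linear shrinkage ≈ vol_shrink/3 = 6.9/3 = 2.3%

2.3%


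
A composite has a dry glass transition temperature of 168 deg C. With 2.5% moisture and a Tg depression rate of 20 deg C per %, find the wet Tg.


Tg_wet = Tg_dry - k*moisture = 168 - 20*2.5 = 118.0 deg C

118.0 deg C


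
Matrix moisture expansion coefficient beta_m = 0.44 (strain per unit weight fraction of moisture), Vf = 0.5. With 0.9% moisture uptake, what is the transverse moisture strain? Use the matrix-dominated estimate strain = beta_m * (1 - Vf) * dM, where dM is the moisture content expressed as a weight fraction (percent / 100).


dM = 0.9/100 = 0.009
strain = beta_m * (1-Vf) * dM = 0.44 * 0.5 * 0.009 = 0.00198

0.00198


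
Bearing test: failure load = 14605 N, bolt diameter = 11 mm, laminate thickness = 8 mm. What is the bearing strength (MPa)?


sigma_br = F/(d*h) = 14605/(11*8) = 166.0 MPa

166.0 MPa


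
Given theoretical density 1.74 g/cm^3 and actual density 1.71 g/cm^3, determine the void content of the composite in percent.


Void% = (rho_theo - rho_actual)/rho_theo * 100 = (1.74 - 1.71)/1.74 * 100 = 1.72%

1.72%


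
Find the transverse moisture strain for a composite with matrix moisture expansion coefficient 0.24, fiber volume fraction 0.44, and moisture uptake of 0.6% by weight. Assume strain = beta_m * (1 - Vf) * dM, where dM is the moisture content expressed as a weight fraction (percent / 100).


dM = 0.6/100 = 0.006
strain = beta_m * (1-Vf) * dM = 0.24 * 0.56 * 0.006 = 0.0008064

0.0008064


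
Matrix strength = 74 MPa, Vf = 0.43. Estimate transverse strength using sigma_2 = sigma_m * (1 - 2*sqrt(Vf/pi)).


factor = 1 - 2*sqrt(0.43/pi) = 0.2601
sigma_2 = 74 * 0.2601 = 19.25 MPa

19.25 MPa


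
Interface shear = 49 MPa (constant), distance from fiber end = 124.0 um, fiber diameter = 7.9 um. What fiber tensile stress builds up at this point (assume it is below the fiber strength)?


Force balance: sigma_f * (pi*d^2/4) = tau * (pi*d) * x  ->  sigma_f = 4 * tau * x / d
sigma_f = 4 * 49 * 124.0 / 7.9 = 3076.5 MPa

3076.5 MPa


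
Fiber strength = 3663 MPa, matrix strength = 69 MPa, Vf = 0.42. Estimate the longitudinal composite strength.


sigma_1 = sigma_f*Vf + sigma_m*(1-Vf) = 3663*0.42 + 69*0.58 = 1578.5 MPa

1578.5 MPa


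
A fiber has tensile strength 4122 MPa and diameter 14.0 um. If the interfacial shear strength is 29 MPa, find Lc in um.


Lc = sigma_f * d / (2 * tau_i) = 4122 * 14.0 / (2 * 29) = 995.0 um

995.0 um


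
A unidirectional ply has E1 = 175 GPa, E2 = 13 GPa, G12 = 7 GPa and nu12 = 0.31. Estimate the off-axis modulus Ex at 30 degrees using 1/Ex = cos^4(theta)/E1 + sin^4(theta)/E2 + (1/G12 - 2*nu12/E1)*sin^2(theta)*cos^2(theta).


cos^4(30) = 0.5625, sin^4(30) = 0.0625, sin^2(30)*cos^2(30) = 0.1875
1/G12 - 2*nu12/E1 = 1/7 - 2*0.31/175 = 0.139314 GPa^-1
1/Ex = 0.5625/175 + 0.0625/13 + 0.139314*0.1875 = 0.0341434 GPa^-1
Ex = 29.29 GPa

29.29 GPa


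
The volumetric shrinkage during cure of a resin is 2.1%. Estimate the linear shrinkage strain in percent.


Linear shrinkage ≈ vol_shrink/3 = 2.1/3 = 0.7%

0.7%


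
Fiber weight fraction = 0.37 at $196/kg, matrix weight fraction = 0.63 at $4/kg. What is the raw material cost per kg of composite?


Cost = cost_f*Wf + cost_m*Wm = 196*0.37 + 4*0.63 = $75.04/kg

$75.04/kg


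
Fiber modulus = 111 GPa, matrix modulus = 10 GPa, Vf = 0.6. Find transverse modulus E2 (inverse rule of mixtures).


1/E2 = Vf/Ef + (1-Vf)/Em = 0.6/111 + 0.4/10
E2 = 22.02 GPa

22.02 GPa


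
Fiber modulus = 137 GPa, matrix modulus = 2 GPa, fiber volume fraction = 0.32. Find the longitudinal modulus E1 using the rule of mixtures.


E1 = Ef*Vf + Em*(1-Vf) = 137*0.32 + 2*0.68 = 45.2 GPa

45.2 GPa


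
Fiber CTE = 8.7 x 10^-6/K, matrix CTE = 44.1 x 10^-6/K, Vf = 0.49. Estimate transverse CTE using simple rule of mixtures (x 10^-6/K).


alpha_2 = alpha_f*Vf + alpha_m*(1-Vf) = 8.7*0.49 + 44.1*0.51 = 26.8 x 10^-6/K

26.8 x 10^-6/K


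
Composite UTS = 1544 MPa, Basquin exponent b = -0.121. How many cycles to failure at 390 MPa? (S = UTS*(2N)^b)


N = 0.5 * (S/UTS)^(1/b) = 0.5 * (390/1544)^(1/-0.121) = 43418.0099 cycles

43418.0099 cycles


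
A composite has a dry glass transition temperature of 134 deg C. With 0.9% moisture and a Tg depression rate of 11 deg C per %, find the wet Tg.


Tg_wet = Tg_dry - k*moisture = 134 - 11*0.9 = 124.1 deg C

124.1 deg C


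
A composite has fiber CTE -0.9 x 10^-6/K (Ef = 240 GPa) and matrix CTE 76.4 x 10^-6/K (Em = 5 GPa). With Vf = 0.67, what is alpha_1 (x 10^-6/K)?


E1 = Ef*Vf + Em*(1-Vf) = 162.45
alpha_1 = (alpha_f*Ef*Vf + alpha_m*Em*(1-Vf))/E1 = -0.11 x 10^-6/K

-0.11 x 10^-6/K


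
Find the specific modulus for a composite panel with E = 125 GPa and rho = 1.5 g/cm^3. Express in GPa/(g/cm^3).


Specific stiffness = E/rho = 125/1.5 = 83.3 GPa/(g/cm^3)

83.3 GPa/(g/cm^3)


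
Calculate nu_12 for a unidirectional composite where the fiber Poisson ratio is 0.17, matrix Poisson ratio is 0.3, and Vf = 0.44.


nu_12 = nu_f*Vf + nu_m*(1-Vf) = 0.17*0.44 + 0.3*0.56 = 0.2428

0.2428


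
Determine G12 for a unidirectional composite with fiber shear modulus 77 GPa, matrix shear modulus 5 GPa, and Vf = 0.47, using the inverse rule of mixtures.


1/G12 = Vf/Gf + (1-Vf)/Gm = 0.47/77 + 0.53/5
G12 = 8.92 GPa

8.92 GPa


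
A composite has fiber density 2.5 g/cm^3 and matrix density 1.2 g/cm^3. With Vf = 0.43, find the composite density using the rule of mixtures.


rho_c = rho_f*Vf + rho_m*(1-Vf) = 2.5*0.43 + 1.2*0.57 = 1.759 g/cm^3

1.759 g/cm^3


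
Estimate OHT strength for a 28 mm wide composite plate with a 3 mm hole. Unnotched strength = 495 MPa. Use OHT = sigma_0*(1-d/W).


OHT = sigma_0*(1-d/W) = 495*(1-3/28) = 442.0 MPa

442.0 MPa


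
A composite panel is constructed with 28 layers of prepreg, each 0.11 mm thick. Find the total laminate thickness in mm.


h = n * t_ply = 28 * 0.11 = 3.08 mm

3.08 mm


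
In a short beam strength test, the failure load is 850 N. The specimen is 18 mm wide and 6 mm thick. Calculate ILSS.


ILSS = 3F/(4bh) = 3*850/(4*18*6) = 5.9 MPa

5.9 MPa


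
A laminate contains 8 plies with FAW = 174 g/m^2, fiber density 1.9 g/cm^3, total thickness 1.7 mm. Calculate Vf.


Vf = n * FAW / (rho_f * h * 1000) = 8 * 174 / (1.9 * 1.7 * 1000) = 0.431

0.431


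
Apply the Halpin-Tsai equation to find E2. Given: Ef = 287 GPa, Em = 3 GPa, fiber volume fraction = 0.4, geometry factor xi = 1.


eta = (Ef/Em - 1)/(Ef/Em + xi) = (95.6667 - 1)/(95.6667 + 1) = 0.9793
E2 = Em*(1+xi*eta*Vf)/(1-eta*Vf) = 6.86 GPa

6.86 GPa


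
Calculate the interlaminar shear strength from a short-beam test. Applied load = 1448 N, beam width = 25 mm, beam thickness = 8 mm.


ILSS = 3F/(4bh) = 3*1448/(4*25*8) = 5.43 MPa

5.43 MPa


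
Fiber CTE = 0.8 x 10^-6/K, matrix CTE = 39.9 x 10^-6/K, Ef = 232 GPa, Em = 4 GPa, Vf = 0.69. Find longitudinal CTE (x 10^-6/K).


E1 = Ef*Vf + Em*(1-Vf) = 161.32
alpha_1 = (alpha_f*Ef*Vf + alpha_m*Em*(1-Vf))/E1 = 1.1 x 10^-6/K

1.1 x 10^-6/K


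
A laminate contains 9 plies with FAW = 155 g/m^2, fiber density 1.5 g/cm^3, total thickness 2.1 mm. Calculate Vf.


Vf = n * FAW / (rho_f * h * 1000) = 9 * 155 / (1.5 * 2.1 * 1000) = 0.4429

0.4429


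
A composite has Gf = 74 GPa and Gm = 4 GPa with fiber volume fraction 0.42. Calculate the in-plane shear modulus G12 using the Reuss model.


1/G12 = Vf/Gf + (1-Vf)/Gm = 0.42/74 + 0.58/4
G12 = 6.64 GPa

6.64 GPa


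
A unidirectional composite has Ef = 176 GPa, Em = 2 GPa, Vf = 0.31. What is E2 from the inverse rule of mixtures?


1/E2 = Vf/Ef + (1-Vf)/Em = 0.31/176 + 0.69/2
E2 = 2.88 GPa

2.88 GPa


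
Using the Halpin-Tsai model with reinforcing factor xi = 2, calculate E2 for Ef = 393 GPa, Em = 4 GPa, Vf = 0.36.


eta = (Ef/Em - 1)/(Ef/Em + xi) = (98.25 - 1)/(98.25 + 2) = 0.9701
E2 = Em*(1+xi*eta*Vf)/(1-eta*Vf) = 10.44 GPa

10.44 GPa


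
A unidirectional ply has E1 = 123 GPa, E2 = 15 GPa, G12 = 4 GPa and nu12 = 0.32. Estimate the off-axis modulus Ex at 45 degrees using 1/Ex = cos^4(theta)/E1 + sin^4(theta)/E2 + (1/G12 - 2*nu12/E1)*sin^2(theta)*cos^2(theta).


cos^4(45) = 0.25, sin^4(45) = 0.25, sin^2(45)*cos^2(45) = 0.25
1/G12 - 2*nu12/E1 = 1/4 - 2*0.32/123 = 0.244797 GPa^-1
1/Ex = 0.25/123 + 0.25/15 + 0.244797*0.25 = 0.0798984 GPa^-1
Ex = 12.52 GPa

12.52 GPa


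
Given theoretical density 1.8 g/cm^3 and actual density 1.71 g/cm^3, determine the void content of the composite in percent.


Void% = (rho_theo - rho_actual)/rho_theo * 100 = (1.8 - 1.71)/1.8 * 100 = 5.0%

5.0%


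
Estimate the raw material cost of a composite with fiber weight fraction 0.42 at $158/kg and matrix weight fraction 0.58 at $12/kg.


Cost = cost_f*Wf + cost_m*Wm = 158*0.42 + 12*0.58 = $73.32/kg

$73.32/kg


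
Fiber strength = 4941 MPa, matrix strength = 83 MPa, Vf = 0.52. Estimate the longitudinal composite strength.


sigma_1 = sigma_f*Vf + sigma_m*(1-Vf) = 4941*0.52 + 83*0.48 = 2609.2 MPa

2609.2 MPa


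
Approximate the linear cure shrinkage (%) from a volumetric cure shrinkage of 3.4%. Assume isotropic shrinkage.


Linear shrinkage ≈ vol_shrink/3 = 3.4/3 = 1.133%

1.133%


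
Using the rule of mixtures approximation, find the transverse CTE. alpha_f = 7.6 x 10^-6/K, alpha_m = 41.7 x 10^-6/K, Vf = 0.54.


alpha_2 = alpha_f*Vf + alpha_m*(1-Vf) = 7.6*0.54 + 41.7*0.46 = 23.3 x 10^-6/K

23.3 x 10^-6/K


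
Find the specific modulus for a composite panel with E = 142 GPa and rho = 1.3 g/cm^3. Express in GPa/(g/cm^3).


Specific stiffness = E/rho = 142/1.3 = 109.2 GPa/(g/cm^3)

109.2 GPa/(g/cm^3)


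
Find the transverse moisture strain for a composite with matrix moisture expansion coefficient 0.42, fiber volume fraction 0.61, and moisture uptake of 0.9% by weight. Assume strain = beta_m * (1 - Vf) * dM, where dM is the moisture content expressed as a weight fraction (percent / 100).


dM = 0.9/100 = 0.009
strain = beta_m * (1-Vf) * dM = 0.42 * 0.39 * 0.009 = 0.0014742

0.0014742


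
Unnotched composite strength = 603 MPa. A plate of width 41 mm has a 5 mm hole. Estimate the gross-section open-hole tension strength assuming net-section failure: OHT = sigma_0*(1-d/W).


OHT = sigma_0*(1-d/W) = 603*(1-5/41) = 529.5 MPa

529.5 MPa


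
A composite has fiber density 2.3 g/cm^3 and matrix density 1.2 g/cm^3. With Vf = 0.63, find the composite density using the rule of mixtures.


rho_c = rho_f*Vf + rho_m*(1-Vf) = 2.3*0.63 + 1.2*0.37 = 1.893 g/cm^3

1.893 g/cm^3


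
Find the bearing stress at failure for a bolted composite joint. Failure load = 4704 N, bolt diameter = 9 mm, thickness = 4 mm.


sigma_br = F/(d*h) = 4704/(9*4) = 130.7 MPa

130.7 MPa


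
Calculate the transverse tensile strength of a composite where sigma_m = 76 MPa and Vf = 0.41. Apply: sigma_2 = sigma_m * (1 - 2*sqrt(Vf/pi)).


factor = 1 - 2*sqrt(0.41/pi) = 0.2775
sigma_2 = 76 * 0.2775 = 21.09 MPa

21.09 MPa


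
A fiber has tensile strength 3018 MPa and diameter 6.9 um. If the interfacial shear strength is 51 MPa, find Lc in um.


Lc = sigma_f * d / (2 * tau_i) = 3018 * 6.9 / (2 * 51) = 204.2 um

204.2 um


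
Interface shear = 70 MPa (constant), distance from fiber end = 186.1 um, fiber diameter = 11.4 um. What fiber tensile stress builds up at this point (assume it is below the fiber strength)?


Force balance: sigma_f * (pi*d^2/4) = tau * (pi*d) * x  ->  sigma_f = 4 * tau * x / d
sigma_f = 4 * 70 * 186.1 / 11.4 = 4570.9 MPa

4570.9 MPa


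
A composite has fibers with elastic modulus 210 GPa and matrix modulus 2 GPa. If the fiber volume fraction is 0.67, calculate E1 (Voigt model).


E1 = Ef*Vf + Em*(1-Vf) = 210*0.67 + 2*0.33 = 141.36 GPa

141.36 GPa


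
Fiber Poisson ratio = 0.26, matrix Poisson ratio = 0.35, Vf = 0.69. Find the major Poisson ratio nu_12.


nu_12 = nu_f*Vf + nu_m*(1-Vf) = 0.26*0.69 + 0.35*0.31 = 0.2879

0.2879


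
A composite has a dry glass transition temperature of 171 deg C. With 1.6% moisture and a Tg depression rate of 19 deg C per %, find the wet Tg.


Tg_wet = Tg_dry - k*moisture = 171 - 19*1.6 = 140.6 deg C

140.6 deg C


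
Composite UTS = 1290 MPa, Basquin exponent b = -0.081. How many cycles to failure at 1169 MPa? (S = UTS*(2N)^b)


N = 0.5 * (S/UTS)^(1/b) = 0.5 * (1169/1290)^(1/-0.081) = 1.6868 cycles

1.6868 cycles


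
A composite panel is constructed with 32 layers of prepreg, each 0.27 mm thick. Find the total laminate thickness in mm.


h = n * t_ply = 32 * 0.27 = 8.64 mm

8.64 mm


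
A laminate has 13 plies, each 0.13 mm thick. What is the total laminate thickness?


h = n * t_ply = 13 * 0.13 = 1.69 mm

1.69 mm


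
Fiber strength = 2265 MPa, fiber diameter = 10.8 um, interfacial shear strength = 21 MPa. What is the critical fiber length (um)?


Lc = sigma_f * d / (2 * tau_i) = 2265 * 10.8 / (2 * 21) = 582.4 um

582.4 um


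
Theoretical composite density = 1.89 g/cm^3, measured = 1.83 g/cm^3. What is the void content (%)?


Void% = (rho_theo - rho_actual)/rho_theo * 100 = (1.89 - 1.83)/1.89 * 100 = 3.17%

3.17%


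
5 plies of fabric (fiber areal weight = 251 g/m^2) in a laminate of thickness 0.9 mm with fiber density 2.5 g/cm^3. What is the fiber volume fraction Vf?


Vf = n * FAW / (rho_f * h * 1000) = 5 * 251 / (2.5 * 0.9 * 1000) = 0.5578

0.5578


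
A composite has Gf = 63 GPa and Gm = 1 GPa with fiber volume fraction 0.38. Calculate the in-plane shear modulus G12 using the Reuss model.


1/G12 = Vf/Gf + (1-Vf)/Gm = 0.38/63 + 0.62/1
G12 = 1.6 GPa

1.6 GPa


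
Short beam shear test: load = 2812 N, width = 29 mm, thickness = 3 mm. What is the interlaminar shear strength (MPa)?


ILSS = 3F/(4bh) = 3*2812/(4*29*3) = 24.24 MPa

24.24 MPa


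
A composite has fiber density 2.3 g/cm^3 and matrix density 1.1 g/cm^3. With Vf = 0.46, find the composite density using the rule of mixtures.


rho_c = rho_f*Vf + rho_m*(1-Vf) = 2.3*0.46 + 1.1*0.54 = 1.652 g/cm^3

1.652 g/cm^3


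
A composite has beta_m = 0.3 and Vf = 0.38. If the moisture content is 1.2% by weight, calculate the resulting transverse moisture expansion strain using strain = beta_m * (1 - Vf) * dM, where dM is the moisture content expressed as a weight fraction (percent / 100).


dM = 1.2/100 = 0.012
strain = beta_m * (1-Vf) * dM = 0.3 * 0.62 * 0.012 = 0.002232

0.002232


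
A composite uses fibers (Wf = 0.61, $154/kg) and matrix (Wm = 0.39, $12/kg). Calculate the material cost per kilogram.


Cost = cost_f*Wf + cost_m*Wm = 154*0.61 + 12*0.39 = $98.62/kg

$98.62/kg


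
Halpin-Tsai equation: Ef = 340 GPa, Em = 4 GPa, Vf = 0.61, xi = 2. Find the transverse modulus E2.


eta = (Ef/Em - 1)/(Ef/Em + xi) = (85.0 - 1)/(85.0 + 2) = 0.9655
E2 = Em*(1+xi*eta*Vf)/(1-eta*Vf) = 21.19 GPa

21.19 GPa


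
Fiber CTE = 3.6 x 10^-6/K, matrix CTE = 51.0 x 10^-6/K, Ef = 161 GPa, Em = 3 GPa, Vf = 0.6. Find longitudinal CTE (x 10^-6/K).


E1 = Ef*Vf + Em*(1-Vf) = 97.8
alpha_1 = (alpha_f*Ef*Vf + alpha_m*Em*(1-Vf))/E1 = 4.18 x 10^-6/K

4.18 x 10^-6/K


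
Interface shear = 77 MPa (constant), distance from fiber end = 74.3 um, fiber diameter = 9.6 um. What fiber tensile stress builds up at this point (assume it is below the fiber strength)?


Force balance: sigma_f * (pi*d^2/4) = tau * (pi*d) * x  ->  sigma_f = 4 * tau * x / d
sigma_f = 4 * 77 * 74.3 / 9.6 = 2383.8 MPa

2383.8 MPa


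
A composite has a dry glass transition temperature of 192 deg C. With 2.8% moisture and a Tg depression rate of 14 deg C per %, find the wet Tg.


Tg_wet = Tg_dry - k*moisture = 192 - 14*2.8 = 152.8 deg C

152.8 deg C


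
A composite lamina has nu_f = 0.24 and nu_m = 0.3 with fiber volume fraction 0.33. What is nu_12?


nu_12 = nu_f*Vf + nu_m*(1-Vf) = 0.24*0.33 + 0.3*0.67 = 0.2802

0.2802


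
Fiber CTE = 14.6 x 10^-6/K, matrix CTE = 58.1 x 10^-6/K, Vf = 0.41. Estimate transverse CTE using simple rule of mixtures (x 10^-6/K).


alpha_2 = alpha_f*Vf + alpha_m*(1-Vf) = 14.6*0.41 + 58.1*0.59 = 40.3 x 10^-6/K

40.3 x 10^-6/K


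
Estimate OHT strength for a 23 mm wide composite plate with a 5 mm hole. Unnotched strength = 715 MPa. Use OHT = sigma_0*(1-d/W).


OHT = sigma_0*(1-d/W) = 715*(1-5/23) = 559.6 MPa

559.6 MPa


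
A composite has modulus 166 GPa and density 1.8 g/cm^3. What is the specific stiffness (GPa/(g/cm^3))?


Specific stiffness = E/rho = 166/1.8 = 92.2 GPa/(g/cm^3)

92.2 GPa/(g/cm^3)


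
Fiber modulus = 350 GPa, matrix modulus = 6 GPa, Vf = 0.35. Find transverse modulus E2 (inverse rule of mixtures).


1/E2 = Vf/Ef + (1-Vf)/Em = 0.35/350 + 0.65/6
E2 = 9.15 GPa

9.15 GPa


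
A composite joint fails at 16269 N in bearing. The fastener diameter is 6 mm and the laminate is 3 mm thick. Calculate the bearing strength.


sigma_br = F/(d*h) = 16269/(6*3) = 903.8 MPa

903.8 MPa


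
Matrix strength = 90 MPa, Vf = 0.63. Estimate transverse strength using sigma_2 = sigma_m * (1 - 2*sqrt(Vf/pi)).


factor = 1 - 2*sqrt(0.63/pi) = 0.1044
sigma_2 = 90 * 0.1044 = 9.39 MPa

9.39 MPa


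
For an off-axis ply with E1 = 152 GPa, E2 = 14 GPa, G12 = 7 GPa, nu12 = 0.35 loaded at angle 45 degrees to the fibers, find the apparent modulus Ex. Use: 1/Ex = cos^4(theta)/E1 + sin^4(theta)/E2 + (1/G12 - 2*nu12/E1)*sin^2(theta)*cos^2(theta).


cos^4(45) = 0.25, sin^4(45) = 0.25, sin^2(45)*cos^2(45) = 0.25
1/G12 - 2*nu12/E1 = 1/7 - 2*0.35/152 = 0.138252 GPa^-1
1/Ex = 0.25/152 + 0.25/14 + 0.138252*0.25 = 0.0540649 GPa^-1
Ex = 18.5 GPa

18.5 GPa


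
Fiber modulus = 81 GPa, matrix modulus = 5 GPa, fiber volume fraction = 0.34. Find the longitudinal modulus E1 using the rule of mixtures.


E1 = Ef*Vf + Em*(1-Vf) = 81*0.34 + 5*0.66 = 30.84 GPa

30.84 GPa


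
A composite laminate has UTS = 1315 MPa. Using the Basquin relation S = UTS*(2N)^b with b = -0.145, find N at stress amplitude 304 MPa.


N = 0.5 * (S/UTS)^(1/b) = 0.5 * (304/1315)^(1/-0.145) = 12176.8986 cycles

12176.8986 cycles


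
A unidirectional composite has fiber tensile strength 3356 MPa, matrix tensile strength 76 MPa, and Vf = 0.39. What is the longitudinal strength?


sigma_1 = sigma_f*Vf + sigma_m*(1-Vf) = 3356*0.39 + 76*0.61 = 1355.2 MPa

1355.2 MPa


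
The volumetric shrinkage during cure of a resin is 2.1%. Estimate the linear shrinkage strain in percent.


Linear shrinkage ≈ vol_shrink/3 = 2.1/3 = 0.7%

0.7%


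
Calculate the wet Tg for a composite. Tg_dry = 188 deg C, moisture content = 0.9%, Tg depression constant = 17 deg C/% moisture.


Tg_wet = Tg_dry - k*moisture = 188 - 17*0.9 = 172.7 deg C

172.7 deg C


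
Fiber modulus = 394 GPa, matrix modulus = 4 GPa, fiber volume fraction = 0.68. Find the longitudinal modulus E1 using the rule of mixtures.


E1 = Ef*Vf + Em*(1-Vf) = 394*0.68 + 4*0.32 = 269.2 GPa

269.2 GPa


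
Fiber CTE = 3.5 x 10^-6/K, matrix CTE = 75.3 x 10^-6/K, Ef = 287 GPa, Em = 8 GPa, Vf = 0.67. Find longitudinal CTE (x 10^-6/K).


E1 = Ef*Vf + Em*(1-Vf) = 194.93
alpha_1 = (alpha_f*Ef*Vf + alpha_m*Em*(1-Vf))/E1 = 4.47 x 10^-6/K

4.47 x 10^-6/K


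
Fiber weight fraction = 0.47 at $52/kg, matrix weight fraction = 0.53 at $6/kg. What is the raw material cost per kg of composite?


Cost = cost_f*Wf + cost_m*Wm = 52*0.47 + 6*0.53 = $27.62/kg

$27.62/kg


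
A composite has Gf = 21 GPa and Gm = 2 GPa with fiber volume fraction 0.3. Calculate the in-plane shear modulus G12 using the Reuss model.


1/G12 = Vf/Gf + (1-Vf)/Gm = 0.3/21 + 0.7/2
G12 = 2.75 GPa

2.75 GPa


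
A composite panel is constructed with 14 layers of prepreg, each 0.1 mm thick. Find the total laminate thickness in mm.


h = n * t_ply = 14 * 0.1 = 1.4 mm

1.4 mm


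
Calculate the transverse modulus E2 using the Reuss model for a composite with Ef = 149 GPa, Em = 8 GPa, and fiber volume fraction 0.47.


1/E2 = Vf/Ef + (1-Vf)/Em = 0.47/149 + 0.53/8
E2 = 14.41 GPa

14.41 GPa


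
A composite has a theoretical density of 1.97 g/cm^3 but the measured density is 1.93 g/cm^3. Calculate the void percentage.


Void% = (rho_theo - rho_actual)/rho_theo * 100 = (1.97 - 1.93)/1.97 * 100 = 2.03%

2.03%


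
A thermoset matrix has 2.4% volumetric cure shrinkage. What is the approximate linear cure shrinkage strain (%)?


Linear shrinkage ≈ vol_shrink/3 = 2.4/3 = 0.8%

0.8%


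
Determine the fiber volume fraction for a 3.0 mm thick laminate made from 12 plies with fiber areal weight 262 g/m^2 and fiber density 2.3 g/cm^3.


Vf = n * FAW / (rho_f * h * 1000) = 12 * 262 / (2.3 * 3.0 * 1000) = 0.4557

0.4557


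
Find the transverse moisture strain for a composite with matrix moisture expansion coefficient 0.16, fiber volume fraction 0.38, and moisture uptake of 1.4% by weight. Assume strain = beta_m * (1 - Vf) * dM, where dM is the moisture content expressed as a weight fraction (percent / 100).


dM = 1.4/100 = 0.014
strain = beta_m * (1-Vf) * dM = 0.16 * 0.62 * 0.014 = 0.0013888

0.0013888


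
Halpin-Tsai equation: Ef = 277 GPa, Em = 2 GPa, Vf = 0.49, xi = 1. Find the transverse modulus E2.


eta = (Ef/Em - 1)/(Ef/Em + xi) = (138.5 - 1)/(138.5 + 1) = 0.9857
E2 = Em*(1+xi*eta*Vf)/(1-eta*Vf) = 5.74 GPa

5.74 GPa


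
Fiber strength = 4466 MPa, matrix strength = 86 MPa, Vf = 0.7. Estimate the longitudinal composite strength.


sigma_1 = sigma_f*Vf + sigma_m*(1-Vf) = 4466*0.7 + 86*0.3 = 3152.0 MPa

3152.0 MPa


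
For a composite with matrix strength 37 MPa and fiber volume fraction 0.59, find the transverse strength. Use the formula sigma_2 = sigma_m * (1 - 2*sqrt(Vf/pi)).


factor = 1 - 2*sqrt(0.59/pi) = 0.1333
sigma_2 = 37 * 0.1333 = 4.93 MPa

4.93 MPa


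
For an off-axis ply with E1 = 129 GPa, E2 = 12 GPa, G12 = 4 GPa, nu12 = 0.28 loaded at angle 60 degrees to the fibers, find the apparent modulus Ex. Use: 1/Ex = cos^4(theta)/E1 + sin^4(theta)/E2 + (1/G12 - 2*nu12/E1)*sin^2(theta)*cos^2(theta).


cos^4(60) = 0.0625, sin^4(60) = 0.5625, sin^2(60)*cos^2(60) = 0.1875
1/G12 - 2*nu12/E1 = 1/4 - 2*0.28/129 = 0.245659 GPa^-1
1/Ex = 0.0625/129 + 0.5625/12 + 0.245659*0.1875 = 0.0934205 GPa^-1
Ex = 10.7 GPa

10.7 GPa


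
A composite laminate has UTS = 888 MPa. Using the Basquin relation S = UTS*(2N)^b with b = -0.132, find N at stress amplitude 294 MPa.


N = 0.5 * (S/UTS)^(1/b) = 0.5 * (294/888)^(1/-0.132) = 2166.8601 cycles

2166.8601 cycles


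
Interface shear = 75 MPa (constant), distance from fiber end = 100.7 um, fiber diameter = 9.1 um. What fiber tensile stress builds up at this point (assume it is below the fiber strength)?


Force balance: sigma_f * (pi*d^2/4) = tau * (pi*d) * x  ->  sigma_f = 4 * tau * x / d
sigma_f = 4 * 75 * 100.7 / 9.1 = 3319.8 MPa

3319.8 MPa


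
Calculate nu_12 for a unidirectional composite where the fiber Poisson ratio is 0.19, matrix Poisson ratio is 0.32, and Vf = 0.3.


nu_12 = nu_f*Vf + nu_m*(1-Vf) = 0.19*0.3 + 0.32*0.7 = 0.281

0.281


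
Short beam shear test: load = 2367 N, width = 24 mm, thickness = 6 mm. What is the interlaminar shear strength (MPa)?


ILSS = 3F/(4bh) = 3*2367/(4*24*6) = 12.33 MPa

12.33 MPa


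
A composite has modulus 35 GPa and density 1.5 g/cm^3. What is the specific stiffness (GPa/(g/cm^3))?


Specific stiffness = E/rho = 35/1.5 = 23.3 GPa/(g/cm^3)

23.3 GPa/(g/cm^3)


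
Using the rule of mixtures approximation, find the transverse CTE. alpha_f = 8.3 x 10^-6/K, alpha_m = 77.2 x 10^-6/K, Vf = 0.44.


alpha_2 = alpha_f*Vf + alpha_m*(1-Vf) = 8.3*0.44 + 77.2*0.56 = 46.9 x 10^-6/K

46.9 x 10^-6/K


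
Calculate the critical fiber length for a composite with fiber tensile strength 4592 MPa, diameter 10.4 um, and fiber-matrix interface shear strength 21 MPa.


Lc = sigma_f * d / (2 * tau_i) = 4592 * 10.4 / (2 * 21) = 1137.1 um

1137.1 um


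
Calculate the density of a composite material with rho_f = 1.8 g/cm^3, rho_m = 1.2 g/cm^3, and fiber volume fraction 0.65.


rho_c = rho_f*Vf + rho_m*(1-Vf) = 1.8*0.65 + 1.2*0.35 = 1.59 g/cm^3

1.59 g/cm^3


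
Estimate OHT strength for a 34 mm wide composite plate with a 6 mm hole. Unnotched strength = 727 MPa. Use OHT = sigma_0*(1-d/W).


OHT = sigma_0*(1-d/W) = 727*(1-6/34) = 598.7 MPa

598.7 MPa


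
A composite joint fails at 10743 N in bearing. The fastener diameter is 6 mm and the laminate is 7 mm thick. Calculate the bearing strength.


sigma_br = F/(d*h) = 10743/(6*7) = 255.8 MPa

255.8 MPa


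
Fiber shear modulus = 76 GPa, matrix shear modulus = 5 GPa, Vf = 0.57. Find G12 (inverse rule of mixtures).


1/G12 = Vf/Gf + (1-Vf)/Gm = 0.57/76 + 0.43/5
G12 = 10.7 GPa

10.7 GPa


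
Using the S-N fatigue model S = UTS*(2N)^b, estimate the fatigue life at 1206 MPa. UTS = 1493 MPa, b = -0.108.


N = 0.5 * (S/UTS)^(1/b) = 0.5 * (1206/1493)^(1/-0.108) = 3.6093 cycles

3.6093 cycles


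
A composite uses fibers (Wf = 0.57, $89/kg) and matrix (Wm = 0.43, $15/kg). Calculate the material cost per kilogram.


Cost = cost_f*Wf + cost_m*Wm = 89*0.57 + 15*0.43 = $57.18/kg

$57.18/kg


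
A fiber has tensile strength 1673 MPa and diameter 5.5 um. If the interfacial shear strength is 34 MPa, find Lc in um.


Lc = sigma_f * d / (2 * tau_i) = 1673 * 5.5 / (2 * 34) = 135.3 um

135.3 um


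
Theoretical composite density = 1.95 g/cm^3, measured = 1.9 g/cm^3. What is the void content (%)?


Void% = (rho_theo - rho_actual)/rho_theo * 100 = (1.95 - 1.9)/1.95 * 100 = 2.56%

2.56%


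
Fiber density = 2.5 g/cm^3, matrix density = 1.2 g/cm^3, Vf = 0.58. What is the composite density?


rho_c = rho_f*Vf + rho_m*(1-Vf) = 2.5*0.58 + 1.2*0.42 = 1.954 g/cm^3

1.954 g/cm^3


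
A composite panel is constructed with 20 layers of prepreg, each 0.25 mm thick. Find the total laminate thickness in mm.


h = n * t_ply = 20 * 0.25 = 5.0 mm

5.0 mm


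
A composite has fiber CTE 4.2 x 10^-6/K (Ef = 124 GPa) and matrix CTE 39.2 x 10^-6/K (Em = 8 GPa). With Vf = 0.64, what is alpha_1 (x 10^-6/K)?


E1 = Ef*Vf + Em*(1-Vf) = 82.24
alpha_1 = (alpha_f*Ef*Vf + alpha_m*Em*(1-Vf))/E1 = 5.43 x 10^-6/K

5.43 x 10^-6/K


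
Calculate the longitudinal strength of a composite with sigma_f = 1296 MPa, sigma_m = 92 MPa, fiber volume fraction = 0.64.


sigma_1 = sigma_f*Vf + sigma_m*(1-Vf) = 1296*0.64 + 92*0.36 = 862.6 MPa

862.6 MPa


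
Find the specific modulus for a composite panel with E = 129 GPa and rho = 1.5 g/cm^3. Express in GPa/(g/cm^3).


Specific stiffness = E/rho = 129/1.5 = 86.0 GPa/(g/cm^3)

86.0 GPa/(g/cm^3)


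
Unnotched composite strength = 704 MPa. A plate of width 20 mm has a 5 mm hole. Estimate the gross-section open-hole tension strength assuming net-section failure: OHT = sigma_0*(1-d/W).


OHT = sigma_0*(1-d/W) = 704*(1-5/20) = 528.0 MPa

528.0 MPa


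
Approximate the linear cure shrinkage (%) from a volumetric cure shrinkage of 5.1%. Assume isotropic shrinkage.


Linear shrinkage ≈ vol_shrink/3 = 5.1/3 = 1.7%

1.7%


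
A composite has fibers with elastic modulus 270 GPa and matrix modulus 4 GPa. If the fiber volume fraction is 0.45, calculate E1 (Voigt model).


E1 = Ef*Vf + Em*(1-Vf) = 270*0.45 + 4*0.55 = 123.7 GPa

123.7 GPa


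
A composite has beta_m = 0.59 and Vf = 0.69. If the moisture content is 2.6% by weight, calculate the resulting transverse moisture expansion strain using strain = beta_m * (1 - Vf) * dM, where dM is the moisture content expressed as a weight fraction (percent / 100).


dM = 2.6/100 = 0.026
strain = beta_m * (1-Vf) * dM = 0.59 * 0.31 * 0.026 = 0.0047554

0.0047554


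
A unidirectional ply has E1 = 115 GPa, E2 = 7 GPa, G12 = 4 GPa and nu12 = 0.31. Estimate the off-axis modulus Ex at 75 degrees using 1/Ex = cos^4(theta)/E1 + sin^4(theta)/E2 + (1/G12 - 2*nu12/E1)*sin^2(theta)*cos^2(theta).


cos^4(75) = 0.004487, sin^4(75) = 0.870513, sin^2(75)*cos^2(75) = 0.0625
1/G12 - 2*nu12/E1 = 1/4 - 2*0.31/115 = 0.244609 GPa^-1
1/Ex = 0.004487/115 + 0.870513/7 + 0.244609*0.0625 = 0.139686 GPa^-1
Ex = 7.16 GPa

7.16 GPa


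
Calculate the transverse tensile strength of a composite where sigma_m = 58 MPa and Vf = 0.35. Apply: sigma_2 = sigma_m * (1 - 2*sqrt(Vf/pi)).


factor = 1 - 2*sqrt(0.35/pi) = 0.3324
sigma_2 = 58 * 0.3324 = 19.28 MPa

19.28 MPa


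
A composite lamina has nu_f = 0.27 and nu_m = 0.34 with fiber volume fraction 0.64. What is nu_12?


nu_12 = nu_f*Vf + nu_m*(1-Vf) = 0.27*0.64 + 0.34*0.36 = 0.2952

0.2952


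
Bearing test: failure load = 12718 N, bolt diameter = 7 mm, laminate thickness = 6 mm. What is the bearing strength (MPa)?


sigma_br = F/(d*h) = 12718/(7*6) = 302.8 MPa

302.8 MPa


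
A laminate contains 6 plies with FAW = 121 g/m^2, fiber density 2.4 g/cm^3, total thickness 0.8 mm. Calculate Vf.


Vf = n * FAW / (rho_f * h * 1000) = 6 * 121 / (2.4 * 0.8 * 1000) = 0.3781

0.3781


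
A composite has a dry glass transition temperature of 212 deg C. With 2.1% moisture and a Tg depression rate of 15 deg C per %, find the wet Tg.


Tg_wet = Tg_dry - k*moisture = 212 - 15*2.1 = 180.5 deg C

180.5 deg C


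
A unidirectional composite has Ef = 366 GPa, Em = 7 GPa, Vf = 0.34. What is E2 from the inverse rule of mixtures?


1/E2 = Vf/Ef + (1-Vf)/Em = 0.34/366 + 0.66/7
E2 = 10.5 GPa

10.5 GPa


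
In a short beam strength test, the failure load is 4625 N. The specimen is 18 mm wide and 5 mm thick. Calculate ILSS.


ILSS = 3F/(4bh) = 3*4625/(4*18*5) = 38.54 MPa

38.54 MPa


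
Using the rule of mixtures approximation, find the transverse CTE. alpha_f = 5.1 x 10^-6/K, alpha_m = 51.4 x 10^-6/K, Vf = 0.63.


alpha_2 = alpha_f*Vf + alpha_m*(1-Vf) = 5.1*0.63 + 51.4*0.37 = 22.2 x 10^-6/K

22.2 x 10^-6/K


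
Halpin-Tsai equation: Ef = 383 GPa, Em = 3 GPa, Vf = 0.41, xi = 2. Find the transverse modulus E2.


eta = (Ef/Em - 1)/(Ef/Em + xi) = (127.6667 - 1)/(127.6667 + 2) = 0.9769
E2 = Em*(1+xi*eta*Vf)/(1-eta*Vf) = 9.01 GPa

9.01 GPa


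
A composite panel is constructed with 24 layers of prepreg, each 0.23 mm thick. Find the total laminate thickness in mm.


h = n * t_ply = 24 * 0.23 = 5.52 mm

5.52 mm
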